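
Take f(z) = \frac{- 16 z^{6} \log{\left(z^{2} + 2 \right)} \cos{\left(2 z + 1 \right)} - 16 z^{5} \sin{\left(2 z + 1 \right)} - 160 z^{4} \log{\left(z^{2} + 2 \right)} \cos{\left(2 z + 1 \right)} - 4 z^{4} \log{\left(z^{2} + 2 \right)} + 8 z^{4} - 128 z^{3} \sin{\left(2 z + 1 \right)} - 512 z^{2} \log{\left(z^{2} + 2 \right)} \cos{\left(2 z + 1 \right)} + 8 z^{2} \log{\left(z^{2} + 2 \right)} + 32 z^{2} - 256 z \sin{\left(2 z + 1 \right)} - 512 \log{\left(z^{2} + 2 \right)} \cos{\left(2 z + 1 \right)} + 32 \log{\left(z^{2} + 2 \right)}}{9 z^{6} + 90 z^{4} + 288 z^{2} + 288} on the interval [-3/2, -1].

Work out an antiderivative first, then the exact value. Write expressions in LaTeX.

f has the shape u'v + uv' for u = \frac{2 z}{3 \left(\frac{3 z^{2}}{2} + 6\right)} - \frac{8 \sin{\left(2 z + 1 \right)}}{9} and v = \log{\left(z^{2} + 2 \right)} — it is the derivative of the product u*v.
F(z) = \frac{- 8 z^{2} \log{\left(z^{2} + 2 \right)} \sin{\left(2 z + 1 \right)} + 4 z \log{\left(z^{2} + 2 \right)} - 32 \log{\left(z^{2} + 2 \right)} \sin{\left(2 z + 1 \right)}}{9 z^{2} + 36} is an antiderivative of f.
Check: d/dz[\frac{- 8 z^{2} \log{\left(z^{2} + 2 \right)} \sin{\left(2 z + 1 \right)} + 4 z \log{\left(z^{2} + 2 \right)} - 32 \log{\left(z^{2} + 2 \right)} \sin{\left(2 z + 1 \right)}}{9 z^{2} + 36}] = \frac{- 16 z^{6} \log{\left(z^{2} + 2 \right)} \cos{\left(2 z + 1 \right)} - 16 z^{5} \sin{\left(2 z + 1 \right)} - 160 z^{4} \log{\left(z^{2} + 2 \right)} \cos{\left(2 z + 1 \right)} - 4 z^{4} \log{\left(z^{2} + 2 \right)} + 8 z^{4} - 128 z^{3} \sin{\left(2 z + 1 \right)} - 512 z^{2} \log{\left(z^{2} + 2 \right)} \cos{\left(2 z + 1 \right)} + 8 z^{2} \log{\left(z^{2} + 2 \right)} + 32 z^{2} - 256 z \sin{\left(2 z + 1 \right)} - 512 \log{\left(z^{2} + 2 \right)} \cos{\left(2 z + 1 \right)} + 32 \log{\left(z^{2} + 2 \right)}}{9 z^{6} + 90 z^{4} + 288 z^{2} + 288} = f(z).
F(-1) = - \frac{4 \log{\left(3 \right)}}{45} + \frac{8 \log{\left(3 \right)} \sin{\left(1 \right)}}{9}; F(-3/2) = - \frac{8 \log{\left(\frac{17}{4} \right)}}{75} + \frac{8 \log{\left(\frac{17}{4} \right)} \sin{\left(2 \right)}}{9}.
Integral = F(-1) - F(-3/2) = - \frac{8 \log{\left(\frac{17}{4} \right)} \sin{\left(2 \right)}}{9} - \frac{4 \log{\left(3 \right)}}{45} + \frac{8 \log{\left(\frac{17}{4} \right)}}{75} + \frac{8 \log{\left(3 \right)} \sin{\left(1 \right)}}{9}.

Antiderivative: F(z) = \frac{- 8 z^{2} \log{\left(z^{2} + 2 \right)} \sin{\left(2 z + 1 \right)} + 4 z \log{\left(z^{2} + 2 \right)} - 32 \log{\left(z^{2} + 2 \right)} \sin{\left(2 z + 1 \right)}}{9 z^{2} + 36}; value = - \frac{8 \log{\left(\frac{17}{4} \right)} \sin{\left(2 \right)}}{9} - \frac{4 \log{\left(3 \right)}}{45} + \frac{8 \log{\left(\frac{17}{4} \right)}}{75} + \frac{8 \log{\left(3 \right)} \sin{\left(1 \right)}}{9}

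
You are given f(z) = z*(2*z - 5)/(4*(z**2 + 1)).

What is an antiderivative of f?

For F(z) to be correct the identity F'(z) - f(z) = 0 must hold.
Check: d/dz[z/2 - 5*log(z**2 + 1)/8 - atan(z)/2] = (2*z**2 - 5*z)/(4*z**2 + 4), which equals f(z).

An antiderivative is F(z) = z/2 - 5*log(z**2 + 1)/8 - atan(z)/2.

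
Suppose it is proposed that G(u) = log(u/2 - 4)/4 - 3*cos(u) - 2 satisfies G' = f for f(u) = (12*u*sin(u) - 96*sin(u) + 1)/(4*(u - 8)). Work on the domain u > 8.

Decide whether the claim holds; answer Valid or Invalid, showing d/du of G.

Valid - the claim checks out under differentiation.

d/du[G] = (12*u*sin(u) - 96*sin(u) + 1)/(4*u - 32)
This equals f(u) exactly, so the claim holds.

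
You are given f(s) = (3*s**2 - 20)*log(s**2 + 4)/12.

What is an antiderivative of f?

Any candidate F(s) must reproduce f(s) exactly when differentiated.
Check: d/ds[s**3*log(s**2 + 4)/12 - s**3/18 - 5*s*log(s**2 + 4)/3 + 4*s - 8*atan(s/2)] = s**2*log(s**2 + 4)/4 - 5*log(s**2 + 4)/3, which equals f(s).

An antiderivative is F(s) = s**3*log(s**2 + 4)/12 - s**3/18 - 5*s*log(s**2 + 4)/3 + 4*s - 8*atan(s/2).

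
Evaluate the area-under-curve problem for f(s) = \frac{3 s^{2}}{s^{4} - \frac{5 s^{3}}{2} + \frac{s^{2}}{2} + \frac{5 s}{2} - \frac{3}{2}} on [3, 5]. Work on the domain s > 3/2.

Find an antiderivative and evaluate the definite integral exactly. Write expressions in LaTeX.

The denominator factors as \left(s - 1\right)^{2} \left(s + 1\right) \left(2 s - 3\right); partial fractions split f into directly integrable pieces: \frac{108}{5 \left(2 s - 3\right)} - \frac{3}{10 \left(s + 1\right)} - \frac{21}{2 \left(s - 1\right)} - \frac{3}{\left(s - 1\right)^{2}}.
F(s) = \frac{3 \left(36 \left(s - 1\right) \log{\left(s - \frac{3}{2} \right)} - 35 \left(s - 1\right) \log{\left(s - 1 \right)} - \left(s - 1\right) \log{\left(s + 1 \right)} + 10\right)}{10 \left(s - 1\right)} is an antiderivative of f.
Check: d/ds[\frac{3 \left(36 \left(s - 1\right) \log{\left(s - \frac{3}{2} \right)} - 35 \left(s - 1\right) \log{\left(s - 1 \right)} - \left(s - 1\right) \log{\left(s + 1 \right)} + 10\right)}{10 \left(s - 1\right)}] = \frac{6 s^{2}}{2 s^{4} - 5 s^{3} + s^{2} + 5 s - 3}, which equals f(s).
F(5) = - \frac{21 \log{\left(4 \right)}}{2} - \frac{3 \log{\left(6 \right)}}{10} + \frac{3}{4} + \frac{54 \log{\left(\frac{7}{2} \right)}}{5}; F(3) = - \frac{21 \log{\left(2 \right)}}{2} - \frac{3 \log{\left(4 \right)}}{10} + \frac{3}{2} + \frac{54 \log{\left(\frac{3}{2} \right)}}{5}.
Integral = F(5) - F(3) = - \frac{51 \log{\left(4 \right)}}{5} - \frac{54 \log{\left(\frac{3}{2} \right)}}{5} - \frac{3}{4} - \frac{3 \log{\left(6 \right)}}{10} + \frac{21 \log{\left(2 \right)}}{2} + \frac{54 \log{\left(\frac{7}{2} \right)}}{5}.

Antiderivative: F(s) = \frac{3 \left(36 \left(s - 1\right) \log{\left(s - \frac{3}{2} \right)} - 35 \left(s - 1\right) \log{\left(s - 1 \right)} - \left(s - 1\right) \log{\left(s + 1 \right)} + 10\right)}{10 \left(s - 1\right)}; value = - \frac{51 \log{\left(4 \right)}}{5} - \frac{54 \log{\left(\frac{3}{2} \right)}}{5} - \frac{3}{4} - \frac{3 \log{\left(6 \right)}}{10} + \frac{21 \log{\left(2 \right)}}{2} + \frac{54 \log{\left(\frac{7}{2} \right)}}{5}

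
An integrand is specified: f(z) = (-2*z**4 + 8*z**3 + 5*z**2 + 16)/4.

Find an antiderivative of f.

For F(z) to be correct the identity F'(z) - f(z) = 0 must hold.
Check: d/dz[z*(-6*z**4 + 30*z**3 + 25*z**2 + 240)/60] = -z**4/2 + 2*z**3 + 5*z**2/4 + 4, which equals f(z).

An antiderivative is F(z) = z*(-6*z**4 + 30*z**3 + 25*z**2 + 240)/60.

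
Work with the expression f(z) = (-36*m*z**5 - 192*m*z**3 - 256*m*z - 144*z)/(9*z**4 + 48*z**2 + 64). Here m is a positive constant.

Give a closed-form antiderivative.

An antiderivative is F(z) = -2*(3*m*z**4 + 8*m*z**2 - 12)/(3*z**2 + 8).

A candidate is checked by its d/dz: the result must match f(z).
Check: d/dz[-2*(3*m*z**4 + 8*m*z**2 - 12)/(3*z**2 + 8)] = (-36*m*z**5 - 192*m*z**3 - 256*m*z - 144*z)/(9*z**4 + 48*z**2 + 64) = f(z).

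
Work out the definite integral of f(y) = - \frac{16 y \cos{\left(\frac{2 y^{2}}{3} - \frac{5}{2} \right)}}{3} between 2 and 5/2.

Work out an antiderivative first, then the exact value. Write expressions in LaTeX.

The substitution u = \frac{2 y^{2}}{3} - \frac{5}{2} works: f is exactly (dF/du)*(du/dy) for that inner function.
F(y) = - 4 \sin{\left(\frac{2 y^{2}}{3} - \frac{5}{2} \right)} is an antiderivative of f.
Check: d/dy[- 4 \sin{\left(\frac{2 y^{2}}{3} - \frac{5}{2} \right)}] = - \frac{16 y \cos{\left(\frac{2 y^{2}}{3} - \frac{5}{2} \right)}}{3} = f(y).
F(5/2) = - 4 \sin{\left(\frac{5}{3} \right)}; F(2) = - 4 \sin{\left(\frac{1}{6} \right)}.
Integral = F(5/2) - F(2) = - 4 \sin{\left(\frac{5}{3} \right)} + 4 \sin{\left(\frac{1}{6} \right)}.

Antiderivative: F(y) = - 4 \sin{\left(\frac{2 y^{2}}{3} - \frac{5}{2} \right)}; value = - 4 \sin{\left(\frac{5}{3} \right)} + 4 \sin{\left(\frac{1}{6} \right)}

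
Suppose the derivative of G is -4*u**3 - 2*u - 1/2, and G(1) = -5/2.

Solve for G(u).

G(u) = -u**4 - u**2 - u/2

The integrand splits into summands that can be handled one at a time.
A general antiderivative is -u**4 - u**2 - u/2 - 2 + C.
The condition gives C = -5/2 - (-9/2) = 2.
So G(u) = -u**4 - u**2 - u/2.
Check: d/du[-u**4 - u**2 - u/2] = -4*u**3 - 2*u - 1/2 = G'(u).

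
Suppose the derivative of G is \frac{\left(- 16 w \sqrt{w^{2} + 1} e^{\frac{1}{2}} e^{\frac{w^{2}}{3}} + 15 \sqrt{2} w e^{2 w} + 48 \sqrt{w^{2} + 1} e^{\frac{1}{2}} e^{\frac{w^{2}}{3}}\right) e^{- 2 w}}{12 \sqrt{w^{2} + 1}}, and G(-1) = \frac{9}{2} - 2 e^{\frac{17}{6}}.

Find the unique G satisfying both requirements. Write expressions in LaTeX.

Whatever form G(w) takes, its d/dw must return the stated G'(w).
A general antiderivative is \frac{5 \sqrt{2 w^{2} + 2}}{4} - 2 e^{\frac{w^{2}}{3} - 2 w + \frac{1}{2}} + C.
The condition gives C = \frac{9}{2} - 2 e^{\frac{17}{6}} - (\frac{5}{2} - 2 e^{\frac{17}{6}}) = 2.
So G(w) = \frac{5 \sqrt{2 w^{2} + 2}}{4} - 2 e^{\frac{w^{2}}{3} - 2 w + \frac{1}{2}} + 2.
Check: d/dw[\frac{5 \sqrt{2 w^{2} + 2}}{4} - 2 e^{\frac{w^{2}}{3} - 2 w + \frac{1}{2}} + 2] = \frac{- 16 w \sqrt{w^{2} + 1} e^{\frac{1}{2}} e^{- 2 w} e^{\frac{w^{2}}{3}} + 15 \sqrt{2} w + 48 \sqrt{w^{2} + 1} e^{\frac{1}{2}} e^{- 2 w} e^{\frac{w^{2}}{3}}}{12 \sqrt{w^{2} + 1}}, which equals G'(w).

G(w) = \frac{5 \sqrt{2 w^{2} + 2}}{4} - 2 e^{\frac{w^{2}}{3} - 2 w + \frac{1}{2}} + 2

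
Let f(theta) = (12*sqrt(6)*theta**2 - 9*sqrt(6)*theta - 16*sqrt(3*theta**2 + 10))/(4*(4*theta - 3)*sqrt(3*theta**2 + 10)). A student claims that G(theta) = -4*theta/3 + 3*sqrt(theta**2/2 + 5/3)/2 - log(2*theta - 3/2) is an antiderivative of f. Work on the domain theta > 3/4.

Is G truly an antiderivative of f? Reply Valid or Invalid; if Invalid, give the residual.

Invalid: d/dtheta[G] - f = -4/3, which is not 0.

d/dtheta[G] = (36*sqrt(6)*theta**2 - 64*theta*sqrt(3*theta**2 + 10) - 27*sqrt(6)*theta)/(48*theta*sqrt(3*theta**2 + 10) - 36*sqrt(3*theta**2 + 10))
d/dtheta[G] - f(theta) = -4/3 != 0.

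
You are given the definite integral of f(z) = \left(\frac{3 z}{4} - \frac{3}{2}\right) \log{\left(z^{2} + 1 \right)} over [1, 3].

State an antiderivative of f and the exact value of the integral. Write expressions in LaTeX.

Antiderivative: F(z) = \frac{3 z^{2} \log{\left(z^{2} + 1 \right)}}{8} - \frac{3 z^{2}}{8} - \frac{3 z \log{\left(z^{2} + 1 \right)}}{2} + 3 z + \frac{3 \log{\left(z^{2} + 1 \right)}}{8} - 3 \operatorname{atan}{\left(z \right)}; value = - 3 \operatorname{atan}{\left(3 \right)} - \frac{3 \log{\left(10 \right)}}{4} + \frac{3 \log{\left(2 \right)}}{4} + \frac{3 \pi}{4} + 3

Since d/dz undoes antidifferentiation here, F'(z) = f(z) is required of F(z).
F(z) = \frac{3 z^{2} \log{\left(z^{2} + 1 \right)}}{8} - \frac{3 z^{2}}{8} - \frac{3 z \log{\left(z^{2} + 1 \right)}}{2} + 3 z + \frac{3 \log{\left(z^{2} + 1 \right)}}{8} - 3 \operatorname{atan}{\left(z \right)} is an antiderivative of f.
Check: d/dz[\frac{3 z^{2} \log{\left(z^{2} + 1 \right)}}{8} - \frac{3 z^{2}}{8} - \frac{3 z \log{\left(z^{2} + 1 \right)}}{2} + 3 z + \frac{3 \log{\left(z^{2} + 1 \right)}}{8} - 3 \operatorname{atan}{\left(z \right)}] = \frac{3 z \log{\left(z^{2} + 1 \right)}}{4} - \frac{3 \log{\left(z^{2} + 1 \right)}}{2}, which equals f(z).
F(3) = - 3 \operatorname{atan}{\left(3 \right)} - \frac{3 \log{\left(10 \right)}}{4} + \frac{45}{8}; F(1) = - \frac{3 \pi}{4} - \frac{3 \log{\left(2 \right)}}{4} + \frac{21}{8}.
Integral = F(3) - F(1) = - 3 \operatorname{atan}{\left(3 \right)} - \frac{3 \log{\left(10 \right)}}{4} + \frac{3 \log{\left(2 \right)}}{4} + \frac{3 \pi}{4} + 3.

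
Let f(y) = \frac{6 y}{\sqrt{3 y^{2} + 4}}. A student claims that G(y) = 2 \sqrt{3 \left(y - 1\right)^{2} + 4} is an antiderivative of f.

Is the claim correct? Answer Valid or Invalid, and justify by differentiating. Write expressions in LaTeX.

d/dy[G] = \frac{6 y - 6}{\sqrt{3 y^{2} - 6 y + 7}}
d/dy[G] - f(y) = \frac{6 y \sqrt{3 y^{2} + 4} - 6 y \sqrt{3 y^{2} - 6 y + 7} - 6 \sqrt{3 y^{2} + 4}}{\sqrt{3 y^{2} + 4} \sqrt{3 y^{2} - 6 y + 7}} != 0.

Invalid: d/dy[G] - f = \frac{6 y \sqrt{3 y^{2} + 4} - 6 y \sqrt{3 y^{2} - 6 y + 7} - 6 \sqrt{3 y^{2} + 4}}{\sqrt{3 y^{2} + 4} \sqrt{3 y^{2} - 6 y + 7}}, which is not 0.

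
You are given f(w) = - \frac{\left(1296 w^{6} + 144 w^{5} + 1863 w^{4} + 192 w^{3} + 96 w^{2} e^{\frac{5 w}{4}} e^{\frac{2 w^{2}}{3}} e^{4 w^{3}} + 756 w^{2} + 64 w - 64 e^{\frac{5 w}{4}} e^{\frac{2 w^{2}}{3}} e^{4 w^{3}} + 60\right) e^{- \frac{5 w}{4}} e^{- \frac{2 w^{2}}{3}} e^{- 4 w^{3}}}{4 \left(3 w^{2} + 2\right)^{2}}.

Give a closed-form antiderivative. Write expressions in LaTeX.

An antiderivative is F(w) = \frac{8 w + 3 \left(3 w^{2} + 2\right) e^{- 4 w^{3} - \frac{2 w^{2}}{3} - \frac{5 w}{4}}}{3 w^{2} + 2}.

Since d/dw undoes antidifferentiation here, F'(w) = f(w) is required of F(w).
Check: d/dw[\frac{8 w + 3 \left(3 w^{2} + 2\right) e^{- 4 w^{3} - \frac{2 w^{2}}{3} - \frac{5 w}{4}}}{3 w^{2} + 2}] = \frac{- 1296 w^{6} e^{\frac{5 w}{4}} - 144 w^{5} e^{\frac{5 w}{4}} - 1863 w^{4} e^{\frac{5 w}{4}} - 192 w^{3} e^{\frac{5 w}{4}} - 756 w^{2} e^{\frac{5 w}{4}} - 96 w^{2} e^{\frac{5 w}{2}} e^{\frac{2 w^{2}}{3}} e^{4 w^{3}} - 64 w e^{\frac{5 w}{4}} - 60 e^{\frac{5 w}{4}} + 64 e^{\frac{5 w}{2}} e^{\frac{2 w^{2}}{3}} e^{4 w^{3}}}{36 w^{4} e^{\frac{5 w}{2}} e^{\frac{2 w^{2}}{3}} e^{4 w^{3}} + 48 w^{2} e^{\frac{5 w}{2}} e^{\frac{2 w^{2}}{3}} e^{4 w^{3}} + 16 e^{\frac{5 w}{2}} e^{\frac{2 w^{2}}{3}} e^{4 w^{3}}}, which equals f(w).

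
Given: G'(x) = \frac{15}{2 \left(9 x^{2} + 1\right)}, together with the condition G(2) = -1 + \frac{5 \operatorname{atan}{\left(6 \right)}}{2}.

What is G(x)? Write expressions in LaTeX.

Check a candidate G(x) by differentiating: d/dx[G] must match the given G'(x).
A general antiderivative is \frac{5 \operatorname{atan}{\left(3 x \right)}}{2} + C.
The condition gives C = -1 + \frac{5 \operatorname{atan}{\left(6 \right)}}{2} - (\frac{5 \operatorname{atan}{\left(6 \right)}}{2}) = -1.
So G(x) = \frac{5 \operatorname{atan}{\left(3 x \right)}}{2} - 1.
Check: d/dx[\frac{5 \operatorname{atan}{\left(3 x \right)}}{2} - 1] = \frac{15}{18 x^{2} + 2}, which equals G'(x).

G(x) = \frac{5 \operatorname{atan}{\left(3 x \right)}}{2} - 1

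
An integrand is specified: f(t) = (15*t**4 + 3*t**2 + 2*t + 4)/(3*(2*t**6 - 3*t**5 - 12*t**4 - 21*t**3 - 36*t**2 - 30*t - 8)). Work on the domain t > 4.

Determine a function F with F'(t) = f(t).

The denominator factors as 3*(t - 4)*(t + 1)**2*(2*t + 1)*(t**2 + 2); partial fractions split f into directly integrable pieces: (11*t + 38)/(81*(t**2 + 2)) - 50/(81*(2*t + 1)) - 4/(27*(t + 1)) + 4/(9*(t + 1)**2) + 26/(81*(t - 4)).
Check: d/dt[26*log(t - 4)/81 - 25*log(t + 1/2)/81 - 4*log(t + 1)/27 + 11*log(t**2 + 2)/162 + 19*sqrt(2)*atan(sqrt(2)*t/2)/81 - 4/(9*t + 9)] = (15*t**4 + 3*t**2 + 2*t + 4)/(6*t**6 - 9*t**5 - 36*t**4 - 63*t**3 - 108*t**2 - 90*t - 24), which equals f(t).

An antiderivative is F(t) = 26*log(t - 4)/81 - 25*log(t + 1/2)/81 - 4*log(t + 1)/27 + 11*log(t**2 + 2)/162 + 19*sqrt(2)*atan(sqrt(2)*t/2)/81 - 4/(9*t + 9).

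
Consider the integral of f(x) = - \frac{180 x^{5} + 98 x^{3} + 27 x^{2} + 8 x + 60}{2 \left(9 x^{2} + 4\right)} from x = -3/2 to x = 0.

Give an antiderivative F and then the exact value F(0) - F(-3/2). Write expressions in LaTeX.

Antiderivative: F(x) = - \frac{5 x^{4}}{2} - \frac{x^{2}}{2} - \frac{3 x}{2} - 4 \operatorname{atan}{\left(\frac{3 x}{2} \right)}; value = \frac{369}{32} - 4 \operatorname{atan}{\left(\frac{9}{4} \right)}

Whatever form F(x) takes, F'(x) = f(x) is non-negotiable.
F(x) = - \frac{5 x^{4}}{2} - \frac{x^{2}}{2} - \frac{3 x}{2} - 4 \operatorname{atan}{\left(\frac{3 x}{2} \right)} is an antiderivative of f.
Check: d/dx[- \frac{5 x^{4}}{2} - \frac{x^{2}}{2} - \frac{3 x}{2} - 4 \operatorname{atan}{\left(\frac{3 x}{2} \right)}] = \frac{- 180 x^{5} - 98 x^{3} - 27 x^{2} - 8 x - 60}{18 x^{2} + 8}, which equals f(x).
F(0) = 0; F(-3/2) = - \frac{369}{32} + 4 \operatorname{atan}{\left(\frac{9}{4} \right)}.
Integral = F(0) - F(-3/2) = \frac{369}{32} - 4 \operatorname{atan}{\left(\frac{9}{4} \right)}.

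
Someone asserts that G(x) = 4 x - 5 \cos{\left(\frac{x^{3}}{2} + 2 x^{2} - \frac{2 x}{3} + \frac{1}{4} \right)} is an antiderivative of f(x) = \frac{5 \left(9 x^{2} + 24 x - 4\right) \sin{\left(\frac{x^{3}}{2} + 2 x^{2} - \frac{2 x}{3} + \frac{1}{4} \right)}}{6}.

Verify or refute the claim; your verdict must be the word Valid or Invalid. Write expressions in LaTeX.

Invalid: d/dx[G] - f = 4, which is not 0.

d/dx[G] = \frac{15 x^{2} \sin{\left(\frac{x^{3}}{2} + 2 x^{2} - \frac{2 x}{3} + \frac{1}{4} \right)}}{2} + 20 x \sin{\left(\frac{x^{3}}{2} + 2 x^{2} - \frac{2 x}{3} + \frac{1}{4} \right)} - \frac{10 \sin{\left(\frac{x^{3}}{2} + 2 x^{2} - \frac{2 x}{3} + \frac{1}{4} \right)}}{3} + 4
d/dx[G] - f(x) = 4 != 0.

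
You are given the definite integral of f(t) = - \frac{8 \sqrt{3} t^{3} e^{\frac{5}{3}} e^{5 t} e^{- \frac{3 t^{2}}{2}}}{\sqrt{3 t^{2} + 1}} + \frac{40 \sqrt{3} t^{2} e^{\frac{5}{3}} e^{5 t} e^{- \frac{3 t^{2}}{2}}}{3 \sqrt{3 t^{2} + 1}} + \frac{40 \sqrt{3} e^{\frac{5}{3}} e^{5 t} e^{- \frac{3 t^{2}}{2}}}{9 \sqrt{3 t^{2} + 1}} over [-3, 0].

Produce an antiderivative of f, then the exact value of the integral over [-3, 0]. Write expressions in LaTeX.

Recognize the product-rule pattern: f = u'v + uv' with u = \frac{4 \sqrt{4 t^{2} + \frac{4}{3}}}{3}, v = e^{- \frac{3 t^{2}}{2} + 5 t + \frac{5}{3}}, so integration by parts undoes it.
F(t) = \frac{4 \sqrt{4 t^{2} + \frac{4}{3}} e^{- \frac{3 t^{2}}{2} + 5 t + \frac{5}{3}}}{3} is an antiderivative of f.
Check: d/dt[\frac{4 \sqrt{4 t^{2} + \frac{4}{3}} e^{- \frac{3 t^{2}}{2} + 5 t + \frac{5}{3}}}{3}] = \frac{\sqrt{3} \left(- 72 t^{3} e^{\frac{5}{3}} e^{5 t} e^{- \frac{3 t^{2}}{2}} + 120 t^{2} e^{\frac{5}{3}} e^{5 t} e^{- \frac{3 t^{2}}{2}} + 40 e^{\frac{5}{3}} e^{5 t} e^{- \frac{3 t^{2}}{2}}\right)}{9 \sqrt{3 t^{2} + 1}}, which equals f(t).
F(0) = \frac{8 \sqrt{3} e^{\frac{5}{3}}}{9}; F(-3) = \frac{16 \sqrt{21}}{9 e^{\frac{161}{6}}}.
Integral = F(0) - F(-3) = - \frac{16 \sqrt{21}}{9 e^{\frac{161}{6}}} + \frac{8 \sqrt{3} e^{\frac{5}{3}}}{9}.

Antiderivative: F(t) = \frac{4 \sqrt{4 t^{2} + \frac{4}{3}} e^{- \frac{3 t^{2}}{2} + 5 t + \frac{5}{3}}}{3}; value = - \frac{16 \sqrt{21}}{9 e^{\frac{161}{6}}} + \frac{8 \sqrt{3} e^{\frac{5}{3}}}{9}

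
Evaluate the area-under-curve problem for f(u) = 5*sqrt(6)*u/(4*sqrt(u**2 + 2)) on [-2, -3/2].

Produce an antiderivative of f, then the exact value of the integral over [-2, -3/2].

f matches the chain-rule pattern g'(h)*h' with inner function h(u) = 3*u**2/2 + 3; substituting w = h(u) collapses the integral.
F(u) = 5*sqrt(6)*sqrt(u**2 + 2)/4 is an antiderivative of f.
Check: d/du[5*sqrt(6)*sqrt(u**2 + 2)/4] = 5*sqrt(6)*u/(4*sqrt(u**2 + 2)) = f(u).
F(-3/2) = 5*sqrt(102)/8; F(-2) = 15/2.
Integral = F(-3/2) - F(-2) = -15/2 + 5*sqrt(102)/8.

Antiderivative: F(u) = 5*sqrt(6)*sqrt(u**2 + 2)/4; value = -15/2 + 5*sqrt(102)/8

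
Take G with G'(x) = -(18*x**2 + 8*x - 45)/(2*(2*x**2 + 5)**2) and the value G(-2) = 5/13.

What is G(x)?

G(x) = x/(4*x**2 + 10) + 2*x/(x**2 + 5/2) + 1 + 1/(2*x**2 + 5)

A first test for any G(x): its x-derivative must equal the given G'(x).
A general antiderivative is 2*x/(x**2 + 5/2) + (x/2 + 1)/(2*x**2 + 5) + C.
The condition gives C = 5/13 - (-8/13) = 1.
So G(x) = x/(4*x**2 + 10) + 2*x/(x**2 + 5/2) + 1 + 1/(2*x**2 + 5).
Check: d/dx[x/(4*x**2 + 10) + 2*x/(x**2 + 5/2) + 1 + 1/(2*x**2 + 5)] = (-18*x**2 - 8*x + 45)/(8*x**4 + 40*x**2 + 50), which equals G'(x).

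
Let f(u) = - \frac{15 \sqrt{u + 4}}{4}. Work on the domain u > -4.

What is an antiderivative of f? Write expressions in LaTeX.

An antiderivative is F(u) = - \frac{5 \left(u + 4\right)^{\frac{3}{2}}}{2}.

Recover f(u) by differentiating a candidate F(u); any mismatch rules it out.
Check: d/du[- \frac{5 \left(u + 4\right)^{\frac{3}{2}}}{2}] = - \frac{15 \sqrt{u + 4}}{4} = f(u).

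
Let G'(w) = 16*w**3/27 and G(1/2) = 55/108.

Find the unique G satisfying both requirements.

For G(w) to be correct, d/dw[G] must agree with the stated G'(w) identically.
A general antiderivative is 4*w**4/27 + C.
The condition gives C = 55/108 - (1/108) = 1/2.
So G(w) = (8*w**4 + 27)/54.
Check: d/dw[(8*w**4 + 27)/54] = 16*w**3/27 = G'(w).

G(w) = (8*w**4 + 27)/54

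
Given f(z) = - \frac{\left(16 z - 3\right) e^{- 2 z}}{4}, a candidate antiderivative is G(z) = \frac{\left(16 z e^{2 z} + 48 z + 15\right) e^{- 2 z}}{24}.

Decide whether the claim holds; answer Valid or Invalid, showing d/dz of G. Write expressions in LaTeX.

d/dz[G] = \frac{\left(- 48 z + 8 e^{2 z} + 9\right) e^{- 2 z}}{12}
d/dz[G] - f(z) = \frac{2}{3} != 0.

Invalid: d/dz[G] - f = \frac{2}{3}, which is not 0.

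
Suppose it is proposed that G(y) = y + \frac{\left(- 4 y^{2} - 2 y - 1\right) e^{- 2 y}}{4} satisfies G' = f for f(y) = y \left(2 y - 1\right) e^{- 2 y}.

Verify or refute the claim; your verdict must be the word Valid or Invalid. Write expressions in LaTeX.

Invalid: d/dy[G] - f = 1, which is not 0.

d/dy[G] = \left(2 y^{2} - y + e^{2 y}\right) e^{- 2 y}
d/dy[G] - f(y) = 1 != 0.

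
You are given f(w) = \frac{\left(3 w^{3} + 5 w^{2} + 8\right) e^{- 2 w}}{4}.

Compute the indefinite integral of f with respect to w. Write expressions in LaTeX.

F(w) = - \frac{\left(12 w^{3} + 38 w^{2} + 38 w + 51\right) e^{- 2 w}}{32} + C

f has the shape u'v + uv' for u = - \frac{3 w^{3}}{8} - \frac{19 w^{2}}{16} - \frac{19 w}{16} - \frac{51}{32} and v = e^{- 2 w} — it is the derivative of the product u*v.
Check: d/dw[- \frac{\left(12 w^{3} + 38 w^{2} + 38 w + 51\right) e^{- 2 w}}{32}] = \frac{\left(3 w^{3} + 5 w^{2} + 8\right) e^{- 2 w}}{4} = f(w).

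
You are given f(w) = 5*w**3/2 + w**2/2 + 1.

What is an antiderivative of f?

An antiderivative is F(w) = 5*w**4/8 + w**3/6 + w.

The integrand splits into summands that can be handled one at a time.
Check: d/dw[5*w**4/8 + w**3/6 + w] = 5*w**3/2 + w**2/2 + 1 = f(w).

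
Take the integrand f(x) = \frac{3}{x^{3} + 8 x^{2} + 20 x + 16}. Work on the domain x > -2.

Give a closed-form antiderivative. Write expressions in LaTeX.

An antiderivative is F(x) = \frac{3 \left(- \left(x + 2\right) \log{\left(x + 2 \right)} + \left(x + 2\right) \log{\left(x + 4 \right)} - 2\right)}{4 \left(x + 2\right)}.

The denominator factors as \left(x + 2\right)^{2} \left(x + 4\right); partial fractions split f into directly integrable pieces: \frac{3}{4 \left(x + 4\right)} - \frac{3}{4 \left(x + 2\right)} + \frac{3}{2 \left(x + 2\right)^{2}}.
Check: d/dx[\frac{3 \left(- \left(x + 2\right) \log{\left(x + 2 \right)} + \left(x + 2\right) \log{\left(x + 4 \right)} - 2\right)}{4 \left(x + 2\right)}] = \frac{3}{x^{3} + 8 x^{2} + 20 x + 16} = f(x).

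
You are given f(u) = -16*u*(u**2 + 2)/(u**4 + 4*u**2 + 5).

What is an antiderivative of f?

The substitution w = u**4/2 + 2*u**2 + 5/2 works: f is exactly (dF/dw)*(dw/du) for that inner function.
Check: d/du[-4*log(u**4/2 + 2*u**2 + 5/2)] = (-16*u**3 - 32*u)/(u**4 + 4*u**2 + 5), which equals f(u).

An antiderivative is F(u) = -4*log(u**4/2 + 2*u**2 + 5/2).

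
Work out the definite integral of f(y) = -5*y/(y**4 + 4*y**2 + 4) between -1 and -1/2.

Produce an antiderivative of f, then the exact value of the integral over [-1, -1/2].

Antiderivative: F(y) = 5/(2*y**2 + 4); value = 5/18

The substitution u = y**2/2 + 1 works: f is exactly (dF/du)*(du/dy) for that inner function.
F(y) = 5/(2*y**2 + 4) is an antiderivative of f.
Check: d/dy[5/(2*y**2 + 4)] = -5*y/(y**4 + 4*y**2 + 4) = f(y).
F(-1/2) = 10/9; F(-1) = 5/6.
Integral = F(-1/2) - F(-1) = 5/18.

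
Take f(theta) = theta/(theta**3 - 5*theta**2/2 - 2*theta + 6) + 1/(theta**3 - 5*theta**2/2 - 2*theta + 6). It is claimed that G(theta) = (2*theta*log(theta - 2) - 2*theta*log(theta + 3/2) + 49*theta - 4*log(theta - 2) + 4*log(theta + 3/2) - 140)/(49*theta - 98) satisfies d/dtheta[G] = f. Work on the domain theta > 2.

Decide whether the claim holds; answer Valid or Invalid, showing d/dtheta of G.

Valid. The derivative of G reproduces f.

d/dtheta[G] = (2*theta + 2)/(2*theta**3 - 5*theta**2 - 4*theta + 12)
This equals f(theta) exactly, so the claim holds.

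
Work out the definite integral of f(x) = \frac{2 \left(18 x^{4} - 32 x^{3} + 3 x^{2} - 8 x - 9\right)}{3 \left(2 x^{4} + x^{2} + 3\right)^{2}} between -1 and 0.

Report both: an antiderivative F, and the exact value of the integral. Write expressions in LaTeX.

Recognize the product-rule pattern: f = u'v + uv' with u = \frac{1}{x^{4} + \frac{x^{2}}{2} + \frac{3}{2}}, v = \frac{4}{3} - x, so integration by parts undoes it.
F(x) = \frac{2 \left(4 - 3 x\right)}{3 \left(2 x^{4} + x^{2} + 3\right)} is an antiderivative of f.
Check: d/dx[\frac{2 \left(4 - 3 x\right)}{3 \left(2 x^{4} + x^{2} + 3\right)}] = \frac{36 x^{4} - 64 x^{3} + 6 x^{2} - 16 x - 18}{12 x^{8} + 12 x^{6} + 39 x^{4} + 18 x^{2} + 27}, which equals f(x).
F(0) = \frac{8}{9}; F(-1) = \frac{7}{9}.
Integral = F(0) - F(-1) = \frac{1}{9}.

Antiderivative: F(x) = \frac{2 \left(4 - 3 x\right)}{3 \left(2 x^{4} + x^{2} + 3\right)}; value = \frac{1}{9}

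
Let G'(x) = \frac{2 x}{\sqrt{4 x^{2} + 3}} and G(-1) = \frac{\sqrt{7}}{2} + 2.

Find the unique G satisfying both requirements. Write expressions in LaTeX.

G(x) = \frac{\sqrt{4 x^{2} + 3}}{2} + 2

G'(x) matches the chain-rule pattern g'(h)*h' with inner function h(x) = 4 x^{2} + 3; substituting u = h(x) collapses the integral.
A general antiderivative is \frac{\sqrt{4 x^{2} + 3}}{2} + C.
The condition gives C = \frac{\sqrt{7}}{2} + 2 - (\frac{\sqrt{7}}{2}) = 2.
So G(x) = \frac{\sqrt{4 x^{2} + 3}}{2} + 2.
Check: d/dx[\frac{\sqrt{4 x^{2} + 3}}{2} + 2] = \frac{2 x}{\sqrt{4 x^{2} + 3}} = G'(x).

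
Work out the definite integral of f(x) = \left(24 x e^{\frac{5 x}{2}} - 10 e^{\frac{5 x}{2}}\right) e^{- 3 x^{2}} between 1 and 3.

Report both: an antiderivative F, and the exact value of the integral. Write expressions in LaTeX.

Antiderivative: F(x) = - 4 e^{- 3 x^{2} + \frac{5 x}{2}}; value = - \frac{4}{e^{\frac{39}{2}}} + \frac{4}{e^{\frac{1}{2}}}

The substitution u = - 3 x^{2} + \frac{5 x}{2} works: f is exactly (dF/du)*(du/dx) for that inner function.
F(x) = - 4 e^{- 3 x^{2} + \frac{5 x}{2}} is an antiderivative of f.
Check: d/dx[- 4 e^{- 3 x^{2} + \frac{5 x}{2}}] = 24 x e^{\frac{5 x}{2}} e^{- 3 x^{2}} - 10 e^{\frac{5 x}{2}} e^{- 3 x^{2}}, which equals f(x).
F(3) = - \frac{4}{e^{\frac{39}{2}}}; F(1) = - \frac{4}{e^{\frac{1}{2}}}.
Integral = F(3) - F(1) = - \frac{4}{e^{\frac{39}{2}}} + \frac{4}{e^{\frac{1}{2}}}.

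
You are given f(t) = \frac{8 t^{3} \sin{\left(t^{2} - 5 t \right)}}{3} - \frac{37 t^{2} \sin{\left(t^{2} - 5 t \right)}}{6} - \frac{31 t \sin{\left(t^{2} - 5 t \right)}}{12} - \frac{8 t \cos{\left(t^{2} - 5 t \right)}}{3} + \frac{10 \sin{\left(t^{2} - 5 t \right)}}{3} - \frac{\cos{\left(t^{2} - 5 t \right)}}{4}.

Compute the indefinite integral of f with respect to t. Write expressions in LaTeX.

F(t) = - \frac{\left(16 t^{2} + 3 t - 8\right) \cos{\left(t^{2} - 5 t \right)}}{12} + C

Recognize the product-rule pattern: f = u'v + uv' with u = - \frac{4 t^{2}}{3} - \frac{t}{4} + \frac{2}{3}, v = \cos{\left(t^{2} - 5 t \right)}, so integration by parts undoes it.
Check: d/dt[- \frac{\left(16 t^{2} + 3 t - 8\right) \cos{\left(t^{2} - 5 t \right)}}{12}] = \frac{8 t^{3} \sin{\left(t^{2} - 5 t \right)}}{3} - \frac{37 t^{2} \sin{\left(t^{2} - 5 t \right)}}{6} - \frac{31 t \sin{\left(t^{2} - 5 t \right)}}{12} - \frac{8 t \cos{\left(t^{2} - 5 t \right)}}{3} + \frac{10 \sin{\left(t^{2} - 5 t \right)}}{3} - \frac{\cos{\left(t^{2} - 5 t \right)}}{4} = f(t).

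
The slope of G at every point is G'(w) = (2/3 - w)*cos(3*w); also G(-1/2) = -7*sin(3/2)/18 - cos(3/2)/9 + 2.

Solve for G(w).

G(w) = -w*sin(3*w)/3 + 2*sin(3*w)/9 - cos(3*w)/9 + 2

For G(w) to be correct, d/dw[G] must agree with the stated G'(w) identically.
A general antiderivative is -w*sin(3*w)/3 + 2*sin(3*w)/9 - cos(3*w)/9 + C.
The condition gives C = -7*sin(3/2)/18 - cos(3/2)/9 + 2 - (-7*sin(3/2)/18 - cos(3/2)/9) = 2.
So G(w) = -w*sin(3*w)/3 + 2*sin(3*w)/9 - cos(3*w)/9 + 2.
Check: d/dw[-w*sin(3*w)/3 + 2*sin(3*w)/9 - cos(3*w)/9 + 2] = -w*cos(3*w) + 2*cos(3*w)/3, which equals G'(w).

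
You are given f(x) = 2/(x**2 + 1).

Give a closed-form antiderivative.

Check any antiderivative F(x) by computing F'(x) and comparing it with f(x).
Check: d/dx[2*atan(x)] = 2/(x**2 + 1) = f(x).

An antiderivative is F(x) = 2*atan(x).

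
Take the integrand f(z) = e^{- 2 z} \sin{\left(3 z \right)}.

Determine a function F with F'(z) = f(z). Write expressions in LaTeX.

For F(z) to be correct the identity F'(z) - f(z) = 0 must hold.
Check: d/dz[\frac{\left(- 2 \sin{\left(3 z \right)} - 3 \cos{\left(3 z \right)}\right) e^{- 2 z}}{13}] = e^{- 2 z} \sin{\left(3 z \right)} = f(z).

An antiderivative is F(z) = \frac{\left(- 2 \sin{\left(3 z \right)} - 3 \cos{\left(3 z \right)}\right) e^{- 2 z}}{13}.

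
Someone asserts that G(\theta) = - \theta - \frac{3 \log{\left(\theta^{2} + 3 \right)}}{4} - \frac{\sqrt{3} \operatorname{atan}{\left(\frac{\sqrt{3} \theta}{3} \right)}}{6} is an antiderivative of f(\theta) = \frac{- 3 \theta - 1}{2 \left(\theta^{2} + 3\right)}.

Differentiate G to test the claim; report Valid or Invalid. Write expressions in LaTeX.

d/d\theta[G] = \frac{- 2 \theta^{2} - 3 \theta - 7}{2 \theta^{2} + 6}
d/d\theta[G] - f(\theta) = -1 != 0.

Invalid: d/d\theta[G] - f = -1, which is not 0.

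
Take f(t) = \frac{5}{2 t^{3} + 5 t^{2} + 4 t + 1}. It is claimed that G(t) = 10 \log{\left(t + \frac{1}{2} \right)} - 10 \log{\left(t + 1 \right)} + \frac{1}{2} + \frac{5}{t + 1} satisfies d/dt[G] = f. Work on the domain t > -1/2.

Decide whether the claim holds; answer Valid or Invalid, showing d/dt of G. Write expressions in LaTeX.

Valid: G'(t) = f(t).

d/dt[G] = \frac{5}{2 t^{3} + 5 t^{2} + 4 t + 1}
This equals f(t) exactly, so the claim holds.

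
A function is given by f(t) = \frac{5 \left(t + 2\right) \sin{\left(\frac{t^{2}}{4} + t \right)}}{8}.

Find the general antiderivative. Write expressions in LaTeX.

F(t) = - \frac{5 \cos{\left(\frac{t^{2}}{4} + t \right)}}{4} + C

The substitution u = \frac{t^{2}}{4} + t works: f is exactly (dF/du)*(du/dt) for that inner function.
Check: d/dt[- \frac{5 \cos{\left(\frac{t^{2}}{4} + t \right)}}{4}] = \frac{5 t \sin{\left(\frac{t^{2}}{4} + t \right)}}{8} + \frac{5 \sin{\left(\frac{t^{2}}{4} + t \right)}}{4}, which equals f(t).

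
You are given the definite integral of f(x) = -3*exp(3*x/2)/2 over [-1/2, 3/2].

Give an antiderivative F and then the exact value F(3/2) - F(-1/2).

Antiderivative: F(x) = -exp(3*x/2); value = -exp(9/4) + exp(-3/4)

For F(x) to be correct the identity F'(x) - f(x) = 0 must hold.
F(x) = -exp(3*x/2) is an antiderivative of f.
Check: d/dx[-exp(3*x/2)] = -3*exp(3*x/2)/2 = f(x).
F(3/2) = -exp(9/4); F(-1/2) = -exp(-3/4).
Integral = F(3/2) - F(-1/2) = -exp(9/4) + exp(-3/4).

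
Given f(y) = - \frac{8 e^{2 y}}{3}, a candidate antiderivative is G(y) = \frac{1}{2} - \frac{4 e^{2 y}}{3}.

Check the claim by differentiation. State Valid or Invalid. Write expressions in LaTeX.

d/dy[G] = - \frac{8 e^{2 y}}{3}
This equals f(y) exactly, so the claim holds.

Valid. The derivative of G reproduces f.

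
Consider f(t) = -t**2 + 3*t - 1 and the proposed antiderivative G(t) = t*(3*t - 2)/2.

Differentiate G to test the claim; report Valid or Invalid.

Invalid: d/dt[G] - f = t**2, which is not 0.

d/dt[G] = 3*t - 1
d/dt[G] - f(t) = t**2 != 0.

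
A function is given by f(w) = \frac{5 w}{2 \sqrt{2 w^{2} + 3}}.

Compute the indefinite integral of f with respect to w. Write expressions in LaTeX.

F(w) = \frac{5 \sqrt{2 w^{2} + 3}}{4} + C

f matches the chain-rule pattern g'(h)*h' with inner function h(w) = 2 w^{2} + 3; substituting u = h(w) collapses the integral.
Check: d/dw[\frac{5 \sqrt{2 w^{2} + 3}}{4}] = \frac{5 w}{2 \sqrt{2 w^{2} + 3}} = f(w).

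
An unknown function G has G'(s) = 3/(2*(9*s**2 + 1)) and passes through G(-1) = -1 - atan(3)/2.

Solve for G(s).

G(s) = atan(3*s)/2 - 1

Since d/ds undoes antidifferentiation here, G(s) must give back the stated G'(s).
A general antiderivative is atan(3*s)/2 + C.
The condition gives C = -1 - atan(3)/2 - (-atan(3)/2) = -1.
So G(s) = atan(3*s)/2 - 1.
Check: d/ds[atan(3*s)/2 - 1] = 3/(18*s**2 + 2), which equals G'(s).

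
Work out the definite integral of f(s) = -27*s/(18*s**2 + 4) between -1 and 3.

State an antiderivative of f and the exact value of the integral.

Antiderivative: F(s) = -3*log(3*s**2/2 + 1/3)/4; value = -3*log(83/6)/4 + 3*log(11/6)/4

The substitution u = 3*s**2/2 + 1/3 works: f is exactly (dF/du)*(du/ds) for that inner function.
F(s) = -3*log(3*s**2/2 + 1/3)/4 is an antiderivative of f.
Check: d/ds[-3*log(3*s**2/2 + 1/3)/4] = -27*s/(18*s**2 + 4) = f(s).
F(3) = -3*log(83/6)/4; F(-1) = -3*log(11/6)/4.
Integral = F(3) - F(-1) = -3*log(83/6)/4 + 3*log(11/6)/4.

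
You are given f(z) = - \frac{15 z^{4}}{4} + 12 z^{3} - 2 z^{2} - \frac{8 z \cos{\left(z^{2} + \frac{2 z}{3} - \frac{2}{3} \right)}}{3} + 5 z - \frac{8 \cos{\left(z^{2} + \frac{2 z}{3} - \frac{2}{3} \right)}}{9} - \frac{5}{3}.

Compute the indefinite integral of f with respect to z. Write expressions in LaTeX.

F(z) = - \frac{3 z^{5}}{4} + 3 z^{4} - \frac{2 z^{3}}{3} + \frac{5 z^{2}}{2} - \frac{5 z}{3} - \frac{4 \sin{\left(z^{2} + \frac{2 z}{3} - \frac{2}{3} \right)}}{3} + C

The integrand splits into summands that can be handled one at a time.
Check: d/dz[- \frac{3 z^{5}}{4} + 3 z^{4} - \frac{2 z^{3}}{3} + \frac{5 z^{2}}{2} - \frac{5 z}{3} - \frac{4 \sin{\left(z^{2} + \frac{2 z}{3} - \frac{2}{3} \right)}}{3}] = - \frac{15 z^{4}}{4} + 12 z^{3} - 2 z^{2} - \frac{8 z \cos{\left(z^{2} + \frac{2 z}{3} - \frac{2}{3} \right)}}{3} + 5 z - \frac{8 \cos{\left(z^{2} + \frac{2 z}{3} - \frac{2}{3} \right)}}{9} - \frac{5}{3} = f(z).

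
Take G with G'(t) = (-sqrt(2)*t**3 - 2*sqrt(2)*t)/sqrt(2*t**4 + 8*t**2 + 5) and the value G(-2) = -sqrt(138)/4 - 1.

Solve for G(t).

G'(t) matches the chain-rule pattern g'(h)*h' with inner function h(t) = t**4 + 4*t**2 + 5/2; substituting u = h(t) collapses the integral.
A general antiderivative is -sqrt(t**4 + 4*t**2 + 5/2)/2 + C.
The condition gives C = -sqrt(138)/4 - 1 - (-sqrt(138)/4) = -1.
So G(t) = -sqrt(t**4 + 4*t**2 + 5/2)/2 - 1.
Check: d/dt[-sqrt(t**4 + 4*t**2 + 5/2)/2 - 1] = (-sqrt(2)*t**3 - 2*sqrt(2)*t)/sqrt(2*t**4 + 8*t**2 + 5) = G'(t).

G(t) = -sqrt(t**4 + 4*t**2 + 5/2)/2 - 1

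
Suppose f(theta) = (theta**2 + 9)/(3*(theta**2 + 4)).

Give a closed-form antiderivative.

Whatever form F(theta) takes, F'(theta) = f(theta) is non-negotiable.
Check: d/dtheta[theta/3 + 5*atan(theta/2)/6] = (theta**2 + 9)/(3*theta**2 + 12), which equals f(theta).

An antiderivative is F(theta) = theta/3 + 5*atan(theta/2)/6.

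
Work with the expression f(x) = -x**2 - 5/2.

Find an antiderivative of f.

An antiderivative is F(x) = -x**3/3 - 5*x/2.

Differentiate the proposed F(x) back; it has to land on f(x) exactly.
Check: d/dx[-x**3/3 - 5*x/2] = -x**2 - 5/2 = f(x).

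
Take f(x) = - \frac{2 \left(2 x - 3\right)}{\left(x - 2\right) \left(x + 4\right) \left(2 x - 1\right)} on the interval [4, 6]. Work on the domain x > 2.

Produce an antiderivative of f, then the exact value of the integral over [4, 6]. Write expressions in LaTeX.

Factor the denominator (\left(x - 2\right) \left(x + 4\right) \left(2 x - 1\right)) and decompose: f = - \frac{16}{27 \left(2 x - 1\right)} + \frac{11}{27 \left(x + 4\right)} - \frac{1}{9 \left(x - 2\right)}; each piece integrates to a log, atan, or power term.
F(x) = - \frac{\log{\left(x - 2 \right)}}{9} - \frac{8 \log{\left(x - \frac{1}{2} \right)}}{27} + \frac{11 \log{\left(x + 4 \right)}}{27} is an antiderivative of f.
Check: d/dx[- \frac{\log{\left(x - 2 \right)}}{9} - \frac{8 \log{\left(x - \frac{1}{2} \right)}}{27} + \frac{11 \log{\left(x + 4 \right)}}{27}] = \frac{6 - 4 x}{2 x^{3} + 3 x^{2} - 18 x + 8}, which equals f(x).
F(6) = - \frac{8 \log{\left(\frac{11}{2} \right)}}{27} - \frac{\log{\left(4 \right)}}{9} + \frac{11 \log{\left(10 \right)}}{27}; F(4) = - \frac{8 \log{\left(\frac{7}{2} \right)}}{27} - \frac{\log{\left(2 \right)}}{9} + \frac{11 \log{\left(8 \right)}}{27}.
Integral = F(6) - F(4) = - \frac{11 \log{\left(8 \right)}}{27} - \frac{8 \log{\left(\frac{11}{2} \right)}}{27} - \frac{\log{\left(4 \right)}}{9} + \frac{\log{\left(2 \right)}}{9} + \frac{8 \log{\left(\frac{7}{2} \right)}}{27} + \frac{11 \log{\left(10 \right)}}{27}.

Antiderivative: F(x) = - \frac{\log{\left(x - 2 \right)}}{9} - \frac{8 \log{\left(x - \frac{1}{2} \right)}}{27} + \frac{11 \log{\left(x + 4 \right)}}{27}; value = - \frac{11 \log{\left(8 \right)}}{27} - \frac{8 \log{\left(\frac{11}{2} \right)}}{27} - \frac{\log{\left(4 \right)}}{9} + \frac{\log{\left(2 \right)}}{9} + \frac{8 \log{\left(\frac{7}{2} \right)}}{27} + \frac{11 \log{\left(10 \right)}}{27}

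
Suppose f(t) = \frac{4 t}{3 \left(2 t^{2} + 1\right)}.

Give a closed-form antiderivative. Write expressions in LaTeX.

f matches the chain-rule pattern g'(h)*h' with inner function h(t) = 2 t^{2} + 1; substituting u = h(t) collapses the integral.
Check: d/dt[\frac{\log{\left(2 t^{2} + 1 \right)}}{3}] = \frac{4 t}{6 t^{2} + 3}, which equals f(t).

An antiderivative is F(t) = \frac{\log{\left(2 t^{2} + 1 \right)}}{3}.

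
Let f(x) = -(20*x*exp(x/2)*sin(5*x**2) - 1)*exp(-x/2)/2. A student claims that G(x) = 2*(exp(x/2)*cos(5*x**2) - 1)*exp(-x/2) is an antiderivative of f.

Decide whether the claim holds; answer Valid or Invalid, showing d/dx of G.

d/dx[G] = (-20*x*exp(x/2)*sin(5*x**2) + 1)*exp(-x/2)
d/dx[G] - f(x) = (-20*x*exp(x/2)*sin(5*x**2) + 1)*exp(-x/2)/2 != 0.

Invalid: d/dx[G] - f = (-20*x*exp(x/2)*sin(5*x**2) + 1)*exp(-x/2)/2, which is not 0.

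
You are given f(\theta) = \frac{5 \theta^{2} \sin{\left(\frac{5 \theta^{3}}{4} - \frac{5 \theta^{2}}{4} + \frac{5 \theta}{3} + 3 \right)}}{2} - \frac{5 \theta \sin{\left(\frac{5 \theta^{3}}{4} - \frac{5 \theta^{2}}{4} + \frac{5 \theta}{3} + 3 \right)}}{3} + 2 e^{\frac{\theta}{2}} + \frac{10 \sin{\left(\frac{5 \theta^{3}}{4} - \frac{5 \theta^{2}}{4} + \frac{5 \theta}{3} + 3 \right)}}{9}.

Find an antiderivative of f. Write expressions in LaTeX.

An antiderivative is F(\theta) = 4 e^{\frac{\theta}{2}} - \frac{2 \cos{\left(\frac{5 \theta^{3}}{4} - \frac{5 \theta^{2}}{4} + \frac{5 \theta}{3} + 3 \right)}}{3}.

Integrate term by term and add the pieces.
Check: d/d\theta[4 e^{\frac{\theta}{2}} - \frac{2 \cos{\left(\frac{5 \theta^{3}}{4} - \frac{5 \theta^{2}}{4} + \frac{5 \theta}{3} + 3 \right)}}{3}] = \frac{5 \theta^{2} \sin{\left(\frac{5 \theta^{3}}{4} - \frac{5 \theta^{2}}{4} + \frac{5 \theta}{3} + 3 \right)}}{2} - \frac{5 \theta \sin{\left(\frac{5 \theta^{3}}{4} - \frac{5 \theta^{2}}{4} + \frac{5 \theta}{3} + 3 \right)}}{3} + 2 e^{\frac{\theta}{2}} + \frac{10 \sin{\left(\frac{5 \theta^{3}}{4} - \frac{5 \theta^{2}}{4} + \frac{5 \theta}{3} + 3 \right)}}{9} = f(\theta).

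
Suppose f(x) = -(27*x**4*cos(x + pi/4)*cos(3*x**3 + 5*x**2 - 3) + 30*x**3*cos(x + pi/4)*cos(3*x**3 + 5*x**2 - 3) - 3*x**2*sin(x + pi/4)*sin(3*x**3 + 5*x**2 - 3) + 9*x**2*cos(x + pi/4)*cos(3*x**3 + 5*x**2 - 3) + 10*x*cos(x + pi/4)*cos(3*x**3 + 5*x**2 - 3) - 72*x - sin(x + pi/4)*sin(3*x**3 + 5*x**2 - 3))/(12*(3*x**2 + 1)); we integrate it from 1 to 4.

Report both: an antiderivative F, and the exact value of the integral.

Since d/dx undoes antidifferentiation here, F'(x) = f(x) is required of F(x).
F(x) = log(x**2 + 1/3) - sin(3*x**3 + 5*x**2 - 3)*cos(x + pi/4)/12 is an antiderivative of f.
Check: d/dx[log(x**2 + 1/3) - sin(3*x**3 + 5*x**2 - 3)*cos(x + pi/4)/12] = (-27*x**4*cos(x + pi/4)*cos(3*x**3 + 5*x**2 - 3) - 30*x**3*cos(x + pi/4)*cos(3*x**3 + 5*x**2 - 3) + 3*x**2*sin(x + pi/4)*sin(3*x**3 + 5*x**2 - 3) - 9*x**2*cos(x + pi/4)*cos(3*x**3 + 5*x**2 - 3) - 10*x*cos(x + pi/4)*cos(3*x**3 + 5*x**2 - 3) + 72*x + sin(x + pi/4)*sin(3*x**3 + 5*x**2 - 3))/(36*x**2 + 12), which equals f(x).
F(4) = -sin(269)*cos(pi/4 + 4)/12 + log(49/3); F(1) = -sin(5)*cos(pi/4 + 1)/12 + log(4/3).
Integral = F(4) - F(1) = -log(4/3) - sin(269)*cos(pi/4 + 4)/12 + sin(5)*cos(pi/4 + 1)/12 + log(49/3).

Antiderivative: F(x) = log(x**2 + 1/3) - sin(3*x**3 + 5*x**2 - 3)*cos(x + pi/4)/12; value = -log(4/3) - sin(269)*cos(pi/4 + 4)/12 + sin(5)*cos(pi/4 + 1)/12 + log(49/3)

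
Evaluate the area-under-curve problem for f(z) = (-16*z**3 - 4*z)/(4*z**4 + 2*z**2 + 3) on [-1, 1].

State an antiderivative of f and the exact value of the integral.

The substitution u = 2*z**4 + z**2 + 3/2 works: f is exactly (dF/du)*(du/dz) for that inner function.
F(z) = -log(2*z**4 + z**2 + 3/2) is an antiderivative of f.
Check: d/dz[-log(2*z**4 + z**2 + 3/2)] = (-16*z**3 - 4*z)/(4*z**4 + 2*z**2 + 3) = f(z).
F(1) = -log(9/2); F(-1) = -log(9/2).
Integral = F(1) - F(-1) = 0.

Antiderivative: F(z) = -log(2*z**4 + z**2 + 3/2); value = 0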